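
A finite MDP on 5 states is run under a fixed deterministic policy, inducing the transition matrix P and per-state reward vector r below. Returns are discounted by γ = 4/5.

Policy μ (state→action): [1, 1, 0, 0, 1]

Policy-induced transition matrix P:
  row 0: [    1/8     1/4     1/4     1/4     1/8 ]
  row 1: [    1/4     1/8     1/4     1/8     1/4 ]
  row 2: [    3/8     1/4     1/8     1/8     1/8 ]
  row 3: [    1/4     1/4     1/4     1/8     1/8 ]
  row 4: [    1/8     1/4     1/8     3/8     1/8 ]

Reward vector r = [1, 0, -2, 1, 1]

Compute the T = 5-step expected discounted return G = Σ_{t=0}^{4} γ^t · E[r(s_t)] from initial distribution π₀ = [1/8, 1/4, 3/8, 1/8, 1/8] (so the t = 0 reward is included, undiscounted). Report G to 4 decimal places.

G = 0.0496

t=0: π = [0.1250, 0.2500, 0.3750, 0.1250, 0.1250], E[r] = -0.3750, γ^t·E[r] = -0.375000, running G = -0.375000
t=1: π = [0.2656, 0.2188, 0.1875, 0.1719, 0.1563], E[r] = 0.2188, γ^t·E[r] = 0.175000, running G = -0.200000
t=2: π = [0.2207, 0.2227, 0.2070, 0.1973, 0.1523], E[r] = 0.1563, γ^t·E[r] = 0.100000, running G = -0.100000
t=3: π = [0.2292, 0.2222, 0.2051, 0.1907, 0.1528], E[r] = 0.1626, γ^t·E[r] = 0.083250, running G = -0.016750
t=4: π = [0.2279, 0.2222, 0.2053, 0.1919, 0.1528], E[r] = 0.1620, γ^t·E[r] = 0.066350, running G = 0.049600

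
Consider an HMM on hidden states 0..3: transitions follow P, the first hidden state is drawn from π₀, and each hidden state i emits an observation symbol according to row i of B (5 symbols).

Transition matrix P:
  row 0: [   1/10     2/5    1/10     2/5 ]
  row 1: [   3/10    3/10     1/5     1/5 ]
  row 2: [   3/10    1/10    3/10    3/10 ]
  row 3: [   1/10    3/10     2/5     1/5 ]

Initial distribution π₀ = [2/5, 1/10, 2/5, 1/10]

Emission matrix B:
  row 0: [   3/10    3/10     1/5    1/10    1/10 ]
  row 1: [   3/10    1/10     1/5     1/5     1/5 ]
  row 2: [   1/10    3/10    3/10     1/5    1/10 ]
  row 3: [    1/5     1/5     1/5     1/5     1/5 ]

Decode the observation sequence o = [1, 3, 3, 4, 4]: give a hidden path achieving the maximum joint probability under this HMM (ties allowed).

t=0: δ = [1.200e-01, 1.000e-02, 1.200e-01, 2.000e-02]  (obs o_0=1)
t=1: δ = [3.600e-03, 9.600e-03, 7.200e-03, 9.600e-03]  ψ = [2, 0, 2, 0]  (obs o_1=3)
t=2: δ = [2.880e-04, 5.760e-04, 7.680e-04, 4.320e-04]  ψ = [1, 1, 3, 2]  (obs o_2=3)
t=3: δ = [2.304e-05, 3.456e-05, 2.304e-05, 4.608e-05]  ψ = [2, 1, 2, 2]  (obs o_3=4)
t=4: δ = [1.037e-06, 2.765e-06, 1.843e-06, 1.843e-06]  ψ = [1, 3, 3, 0]  (obs o_4=4)
backtrack: best end state = 1; path = [0, 3, 2, 3, 1]

path = [0, 3, 2, 3, 1]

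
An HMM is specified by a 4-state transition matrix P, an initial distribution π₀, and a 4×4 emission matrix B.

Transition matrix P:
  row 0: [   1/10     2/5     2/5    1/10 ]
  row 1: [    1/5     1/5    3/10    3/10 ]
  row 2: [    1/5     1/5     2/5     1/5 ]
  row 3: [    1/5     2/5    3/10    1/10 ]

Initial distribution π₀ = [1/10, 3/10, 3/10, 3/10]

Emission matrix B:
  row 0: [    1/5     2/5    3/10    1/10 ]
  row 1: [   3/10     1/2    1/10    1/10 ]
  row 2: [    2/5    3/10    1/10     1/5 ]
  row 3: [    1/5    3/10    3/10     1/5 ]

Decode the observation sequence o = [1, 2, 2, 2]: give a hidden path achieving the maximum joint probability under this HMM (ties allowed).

t=0: δ = [4.000e-02, 1.500e-01, 9.000e-02, 9.000e-02]  (obs o_0=1)
t=1: δ = [9.000e-03, 3.600e-03, 4.500e-03, 1.350e-02]  ψ = [1, 3, 1, 1]  (obs o_1=2)
t=2: δ = [8.100e-04, 5.400e-04, 4.050e-04, 4.050e-04]  ψ = [3, 3, 3, 3]  (obs o_2=2)
t=3: δ = [3.240e-05, 3.240e-05, 3.240e-05, 4.860e-05]  ψ = [1, 0, 0, 1]  (obs o_3=2)
backtrack: best end state = 3; path = [1, 3, 1, 3]

path = [1, 3, 1, 3]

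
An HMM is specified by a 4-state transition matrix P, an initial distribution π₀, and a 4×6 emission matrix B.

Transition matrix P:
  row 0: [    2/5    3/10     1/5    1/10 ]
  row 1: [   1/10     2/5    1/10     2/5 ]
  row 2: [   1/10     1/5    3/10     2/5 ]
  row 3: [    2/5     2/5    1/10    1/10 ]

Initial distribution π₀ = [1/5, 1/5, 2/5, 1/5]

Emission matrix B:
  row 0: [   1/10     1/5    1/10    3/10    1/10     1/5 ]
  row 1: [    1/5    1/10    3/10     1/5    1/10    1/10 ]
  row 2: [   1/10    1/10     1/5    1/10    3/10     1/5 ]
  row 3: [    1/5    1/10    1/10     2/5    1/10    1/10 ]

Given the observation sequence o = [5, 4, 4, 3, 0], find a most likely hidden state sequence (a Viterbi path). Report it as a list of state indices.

path = [2, 2, 2, 3, 1]

t=0: δ = [4.000e-02, 2.000e-02, 8.000e-02, 2.000e-02]  (obs o_0=5)
t=1: δ = [1.600e-03, 1.600e-03, 7.200e-03, 3.200e-03]  ψ = [0, 2, 2, 2]  (obs o_1=4)
t=2: δ = [1.280e-04, 1.440e-04, 6.480e-04, 2.880e-04]  ψ = [3, 2, 2, 2]  (obs o_2=4)
t=3: δ = [3.456e-05, 2.592e-05, 1.944e-05, 1.037e-04]  ψ = [3, 2, 2, 2]  (obs o_3=3)
t=4: δ = [4.147e-06, 8.294e-06, 1.037e-06, 2.074e-06]  ψ = [3, 3, 3, 1]  (obs o_4=0)
backtrack: best end state = 1; path = [2, 2, 2, 3, 1]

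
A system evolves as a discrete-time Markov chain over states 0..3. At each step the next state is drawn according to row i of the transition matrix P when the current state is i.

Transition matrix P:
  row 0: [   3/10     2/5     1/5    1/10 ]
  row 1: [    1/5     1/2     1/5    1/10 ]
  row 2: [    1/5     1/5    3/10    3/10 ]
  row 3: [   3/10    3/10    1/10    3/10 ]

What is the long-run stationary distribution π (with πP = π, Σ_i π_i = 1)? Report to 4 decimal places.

Balance equations π_j = Σ_i π_i·P[i][j]:
  π_0 = 3/10·π_0 + 1/5·π_1 + 1/5·π_2 + 3/10·π_3
  π_1 = 2/5·π_0 + 1/2·π_1 + 1/5·π_2 + 3/10·π_3
  π_2 = 1/5·π_0 + 1/5·π_1 + 3/10·π_2 + 1/10·π_3
  normalize: π_0 + π_1 + π_2 + π_3 = 1
Solving the linear system gives exactly π = [161/666, 253/666, 15/74, 13/74].

π = [0.2417, 0.3799, 0.2027, 0.1757]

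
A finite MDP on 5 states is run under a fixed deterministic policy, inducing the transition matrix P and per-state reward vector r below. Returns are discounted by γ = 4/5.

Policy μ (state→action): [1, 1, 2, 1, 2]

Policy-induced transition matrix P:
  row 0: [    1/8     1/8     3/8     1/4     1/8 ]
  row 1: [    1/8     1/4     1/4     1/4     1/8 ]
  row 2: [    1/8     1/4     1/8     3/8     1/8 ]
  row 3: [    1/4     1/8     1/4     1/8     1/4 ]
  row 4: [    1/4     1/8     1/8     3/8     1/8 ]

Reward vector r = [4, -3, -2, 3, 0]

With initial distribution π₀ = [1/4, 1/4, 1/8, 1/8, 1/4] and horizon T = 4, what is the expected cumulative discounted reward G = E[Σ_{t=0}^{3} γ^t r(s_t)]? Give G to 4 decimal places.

t=0: π = [0.2500, 0.2500, 0.1250, 0.1250, 0.2500], E[r] = 0.3750, γ^t·E[r] = 0.375000, running G = 0.375000
t=1: π = [0.1719, 0.1719, 0.2344, 0.2813, 0.1406], E[r] = 0.5469, γ^t·E[r] = 0.437500, running G = 0.812500
t=2: π = [0.1777, 0.1758, 0.2246, 0.2617, 0.1602], E[r] = 0.5195, γ^t·E[r] = 0.332500, running G = 1.145000
t=3: π = [0.1777, 0.1750, 0.2241, 0.2654, 0.1577], E[r] = 0.5337, γ^t·E[r] = 0.273250, running G = 1.418250

G = 1.4183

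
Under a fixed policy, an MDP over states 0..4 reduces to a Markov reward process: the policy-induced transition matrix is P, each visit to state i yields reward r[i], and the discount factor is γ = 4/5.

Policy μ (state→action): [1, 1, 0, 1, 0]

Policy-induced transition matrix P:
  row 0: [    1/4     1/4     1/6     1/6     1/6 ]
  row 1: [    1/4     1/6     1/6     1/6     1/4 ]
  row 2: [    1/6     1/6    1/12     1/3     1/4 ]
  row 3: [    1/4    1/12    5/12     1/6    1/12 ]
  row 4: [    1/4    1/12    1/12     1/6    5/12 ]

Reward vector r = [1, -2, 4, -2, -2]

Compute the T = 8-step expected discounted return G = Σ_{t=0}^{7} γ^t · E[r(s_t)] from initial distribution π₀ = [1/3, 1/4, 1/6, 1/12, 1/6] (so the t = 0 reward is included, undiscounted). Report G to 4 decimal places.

t=0: π = [0.3333, 0.2500, 0.1667, 0.0833, 0.1667], E[r] = 0.0000, γ^t·E[r] = 0.000000, running G = 0.000000
t=1: π = [0.2361, 0.1736, 0.1597, 0.1944, 0.2361], E[r] = -0.3333, γ^t·E[r] = -0.266667, running G = -0.266667
t=2: π = [0.2367, 0.1505, 0.1823, 0.1933, 0.2373], E[r] = -0.1962, γ^t·E[r] = -0.125556, running G = -0.392222
t=3: π = [0.2348, 0.1505, 0.1800, 0.1970, 0.2376], E[r] = -0.2154, γ^t·E[r] = -0.110296, running G = -0.502519
t=4: π = [0.2350, 0.1500, 0.1811, 0.1967, 0.2372], E[r] = -0.2082, γ^t·E[r] = -0.085299, running G = -0.587817
t=5: π = [0.2349, 0.1501, 0.1810, 0.1969, 0.2372], E[r] = -0.2094, γ^t·E[r] = -0.068627, running G = -0.656445
t=6: π = [0.2349, 0.1501, 0.1810, 0.1968, 0.2371], E[r] = -0.2090, γ^t·E[r] = -0.054797, running G = -0.711242
t=7: π = [0.2349, 0.1501, 0.1810, 0.1968, 0.2371], E[r] = -0.2091, γ^t·E[r] = -0.043852, running G = -0.755094

G = -0.7551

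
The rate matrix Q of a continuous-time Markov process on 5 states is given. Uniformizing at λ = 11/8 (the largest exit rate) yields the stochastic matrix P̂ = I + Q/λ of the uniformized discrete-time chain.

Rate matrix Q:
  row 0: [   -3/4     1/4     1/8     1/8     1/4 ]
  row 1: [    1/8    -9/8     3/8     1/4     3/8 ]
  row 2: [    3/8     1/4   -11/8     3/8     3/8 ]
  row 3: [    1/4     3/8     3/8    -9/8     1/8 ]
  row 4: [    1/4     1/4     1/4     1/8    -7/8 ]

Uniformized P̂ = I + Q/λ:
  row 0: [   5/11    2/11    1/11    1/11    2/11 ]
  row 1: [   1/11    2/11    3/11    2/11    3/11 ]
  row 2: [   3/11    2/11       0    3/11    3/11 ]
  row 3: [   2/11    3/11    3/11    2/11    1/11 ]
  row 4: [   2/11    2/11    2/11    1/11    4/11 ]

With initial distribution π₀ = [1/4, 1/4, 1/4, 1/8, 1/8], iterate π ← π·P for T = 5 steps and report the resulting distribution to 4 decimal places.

π = [0.2458, 0.1956, 0.1616, 0.1519, 0.2450]

t=0: π = [0.2500, 0.2500, 0.2500, 0.1250, 0.1250]
t=1: π = [0.2500, 0.1932, 0.1477, 0.1705, 0.2386]
t=2: π = [0.2459, 0.1973, 0.1653, 0.1508, 0.2407]
t=3: π = [0.2460, 0.1955, 0.1611, 0.1526, 0.2448]
t=4: π = [0.2458, 0.1957, 0.1618, 0.1518, 0.2449]
t=5: π = [0.2458, 0.1956, 0.1616, 0.1519, 0.2450]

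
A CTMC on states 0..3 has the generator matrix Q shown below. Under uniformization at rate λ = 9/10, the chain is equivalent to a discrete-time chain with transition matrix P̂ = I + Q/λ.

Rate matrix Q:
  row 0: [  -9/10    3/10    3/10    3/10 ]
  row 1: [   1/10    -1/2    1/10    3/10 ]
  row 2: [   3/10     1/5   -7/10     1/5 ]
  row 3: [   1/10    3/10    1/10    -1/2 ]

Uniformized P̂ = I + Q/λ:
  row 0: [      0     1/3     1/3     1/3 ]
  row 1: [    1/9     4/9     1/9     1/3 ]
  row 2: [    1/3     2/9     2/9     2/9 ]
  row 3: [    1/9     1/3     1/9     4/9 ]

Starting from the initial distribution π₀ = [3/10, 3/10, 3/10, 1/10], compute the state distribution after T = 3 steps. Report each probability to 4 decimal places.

π = [0.1324, 0.3534, 0.1612, 0.3531]

t=0: π = [0.3000, 0.3000, 0.3000, 0.1000]
t=1: π = [0.1444, 0.3333, 0.2111, 0.3111]
t=2: π = [0.1420, 0.3469, 0.1667, 0.3444]
t=3: π = [0.1324, 0.3534, 0.1612, 0.3531]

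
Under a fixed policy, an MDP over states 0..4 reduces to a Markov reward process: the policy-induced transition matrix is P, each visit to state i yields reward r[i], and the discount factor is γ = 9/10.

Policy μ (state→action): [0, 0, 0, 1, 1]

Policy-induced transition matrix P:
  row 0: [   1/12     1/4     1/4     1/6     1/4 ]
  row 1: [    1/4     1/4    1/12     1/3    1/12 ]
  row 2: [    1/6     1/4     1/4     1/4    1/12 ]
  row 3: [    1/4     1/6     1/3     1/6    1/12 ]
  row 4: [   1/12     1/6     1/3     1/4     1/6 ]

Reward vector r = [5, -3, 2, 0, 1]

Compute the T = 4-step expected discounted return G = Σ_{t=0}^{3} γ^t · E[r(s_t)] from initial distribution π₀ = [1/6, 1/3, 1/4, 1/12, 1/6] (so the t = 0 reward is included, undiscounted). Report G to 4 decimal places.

G = 2.4799

t=0: π = [0.1667, 0.3333, 0.2500, 0.0833, 0.1667], E[r] = 0.5000, γ^t·E[r] = 0.500000, running G = 0.500000
t=1: π = [0.1736, 0.2292, 0.2153, 0.2569, 0.1250], E[r] = 0.7361, γ^t·E[r] = 0.662500, running G = 1.162500
t=2: π = [0.1823, 0.2182, 0.2436, 0.2332, 0.1227], E[r] = 0.8669, γ^t·E[r] = 0.702188, running G = 1.864688
t=3: π = [0.1789, 0.2203, 0.2433, 0.2336, 0.1239], E[r] = 0.8438, γ^t·E[r] = 0.615164, running G = 2.479852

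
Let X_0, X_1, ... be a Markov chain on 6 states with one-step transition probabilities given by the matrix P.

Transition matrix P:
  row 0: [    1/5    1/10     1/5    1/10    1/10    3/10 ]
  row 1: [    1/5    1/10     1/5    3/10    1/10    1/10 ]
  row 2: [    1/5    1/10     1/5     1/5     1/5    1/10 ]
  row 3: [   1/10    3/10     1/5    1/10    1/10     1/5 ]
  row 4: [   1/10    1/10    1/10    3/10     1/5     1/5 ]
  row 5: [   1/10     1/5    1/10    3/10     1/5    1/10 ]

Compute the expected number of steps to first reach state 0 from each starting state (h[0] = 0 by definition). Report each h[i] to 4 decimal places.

First-step conditioning: h[0] = 0; for i ≠ 0, h[i] = 1 + Σ_k P[i][k]·h[k].
  h[1] = 1 + 1/10·h[1] + 1/5·h[2] + 3/10·h[3] + 1/10·h[4] + 1/10·h[5]
  h[2] = 1 + 1/10·h[1] + 1/5·h[2] + 1/5·h[3] + 1/5·h[4] + 1/10·h[5]
  h[3] = 1 + 3/10·h[1] + 1/5·h[2] + 1/10·h[3] + 1/10·h[4] + 1/5·h[5]
  h[4] = 1 + 1/10·h[1] + 1/10·h[2] + 3/10·h[3] + 1/5·h[4] + 1/5·h[5]
  h[5] = 1 + 1/5·h[1] + 1/10·h[2] + 3/10·h[3] + 1/5·h[4] + 1/10·h[5]
Solving the 5×5 linear system over states ≠ 0 gives exactly h = [0, 4910/727, 4925/727, 5365/727, 5515/727, 5460/727] (h[0] = 0 is the target).

h = [0.0000, 6.7538, 6.7744, 7.3796, 7.5860, 7.5103]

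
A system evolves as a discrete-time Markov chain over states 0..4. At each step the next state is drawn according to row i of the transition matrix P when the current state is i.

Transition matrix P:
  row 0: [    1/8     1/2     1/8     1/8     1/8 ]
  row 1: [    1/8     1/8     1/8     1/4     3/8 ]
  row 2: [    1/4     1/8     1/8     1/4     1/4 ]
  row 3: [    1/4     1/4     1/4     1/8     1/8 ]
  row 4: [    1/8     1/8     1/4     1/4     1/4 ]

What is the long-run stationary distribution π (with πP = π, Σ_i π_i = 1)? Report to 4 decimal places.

Balance equations π_j = Σ_i π_i·P[i][j]:
  π_0 = 1/8·π_0 + 1/8·π_1 + 1/4·π_2 + 1/4·π_3 + 1/8·π_4
  π_1 = 1/2·π_0 + 1/8·π_1 + 1/8·π_2 + 1/4·π_3 + 1/8·π_4
  π_2 = 1/8·π_0 + 1/8·π_1 + 1/8·π_2 + 1/4·π_3 + 1/4·π_4
  π_3 = 1/8·π_0 + 1/4·π_1 + 1/4·π_2 + 1/8·π_3 + 1/4·π_4
  normalize: π_0 + π_1 + π_2 + π_3 + π_4 = 1
Solving the linear system gives exactly π = [925/5354, 576/2677, 959/5354, 1087/5354, 1231/5354].

π = [0.1728, 0.2152, 0.1791, 0.2030, 0.2299]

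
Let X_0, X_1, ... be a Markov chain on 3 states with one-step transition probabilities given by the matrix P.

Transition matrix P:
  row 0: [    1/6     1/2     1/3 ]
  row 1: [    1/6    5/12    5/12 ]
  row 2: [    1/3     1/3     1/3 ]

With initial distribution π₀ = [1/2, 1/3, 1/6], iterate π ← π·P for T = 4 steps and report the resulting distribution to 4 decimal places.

t=0: π = [0.5000, 0.3333, 0.1667]
t=1: π = [0.1944, 0.4444, 0.3611]
t=2: π = [0.2269, 0.4028, 0.3704]
t=3: π = [0.2284, 0.4047, 0.3669]
t=4: π = [0.2278, 0.4051, 0.3671]

π = [0.2278, 0.4051, 0.3671]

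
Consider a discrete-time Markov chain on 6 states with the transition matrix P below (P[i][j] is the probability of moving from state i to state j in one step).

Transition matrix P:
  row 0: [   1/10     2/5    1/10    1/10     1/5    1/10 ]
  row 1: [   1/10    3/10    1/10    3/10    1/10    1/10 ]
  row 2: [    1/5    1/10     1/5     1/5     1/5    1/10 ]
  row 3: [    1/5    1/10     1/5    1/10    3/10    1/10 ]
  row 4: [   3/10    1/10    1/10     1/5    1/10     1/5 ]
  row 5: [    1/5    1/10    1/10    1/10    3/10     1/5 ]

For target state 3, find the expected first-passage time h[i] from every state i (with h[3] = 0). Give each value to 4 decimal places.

h = [5.6039, 4.6040, 5.3146, 0.0000, 5.3954, 5.9141]

First-step conditioning: h[3] = 0; for i ≠ 3, h[i] = 1 + Σ_k P[i][k]·h[k].
  h[0] = 1 + 1/10·h[0] + 2/5·h[1] + 1/10·h[2] + 1/5·h[4] + 1/10·h[5]
  h[1] = 1 + 1/10·h[0] + 3/10·h[1] + 1/10·h[2] + 1/10·h[4] + 1/10·h[5]
  h[2] = 1 + 1/5·h[0] + 1/10·h[1] + 1/5·h[2] + 1/5·h[4] + 1/10·h[5]
  h[4] = 1 + 3/10·h[0] + 1/10·h[1] + 1/10·h[2] + 1/10·h[4] + 1/5·h[5]
  h[5] = 1 + 1/5·h[0] + 1/10·h[1] + 1/10·h[2] + 3/10·h[4] + 1/5·h[5]
Solving the 5×5 linear system over states ≠ 3 gives exactly h = [94320/16831, 77490/16831, 89450/16831, 0, 90810/16831, 99540/16831] (h[3] = 0 is the target).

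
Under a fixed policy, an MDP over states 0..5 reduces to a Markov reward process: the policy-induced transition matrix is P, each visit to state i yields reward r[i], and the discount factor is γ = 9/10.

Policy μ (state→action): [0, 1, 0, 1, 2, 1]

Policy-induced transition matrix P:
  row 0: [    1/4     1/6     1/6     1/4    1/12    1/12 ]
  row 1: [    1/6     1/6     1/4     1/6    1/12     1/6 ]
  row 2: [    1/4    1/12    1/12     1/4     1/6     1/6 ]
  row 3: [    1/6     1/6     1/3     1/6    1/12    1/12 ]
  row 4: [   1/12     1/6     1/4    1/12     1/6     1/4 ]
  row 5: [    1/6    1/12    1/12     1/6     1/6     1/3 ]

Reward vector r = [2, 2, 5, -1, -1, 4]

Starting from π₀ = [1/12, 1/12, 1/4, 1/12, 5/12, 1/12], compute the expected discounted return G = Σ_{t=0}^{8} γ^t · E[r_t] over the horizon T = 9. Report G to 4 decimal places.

t=0: π = [0.0833, 0.0833, 0.2500, 0.0833, 0.4167, 0.0833], E[r] = 1.4167, γ^t·E[r] = 1.416667, running G = 1.416667
t=1: π = [0.1597, 0.1389, 0.1944, 0.1597, 0.1458, 0.2014], E[r] = 2.0694, γ^t·E[r] = 1.862500, running G = 3.279167
t=2: π = [0.1840, 0.1337, 0.1840, 0.1840, 0.1285, 0.1858], E[r] = 1.9861, γ^t·E[r] = 1.608750, running G = 4.887917
t=3: π = [0.1866, 0.1359, 0.1884, 0.1866, 0.1249, 0.1777], E[r] = 1.9860, γ^t·E[r] = 1.447770, running G = 6.335686
t=4: π = [0.1875, 0.1362, 0.1890, 0.1875, 0.1242, 0.1756], E[r] = 1.9829, γ^t·E[r] = 1.300968, running G = 7.636654
t=5: π = [0.1877, 0.1363, 0.1892, 0.1877, 0.1241, 0.1750], E[r] = 1.9825, γ^t·E[r] = 1.170650, running G = 8.807304
t=6: π = [0.1877, 0.1363, 0.1893, 0.1877, 0.1240, 0.1749], E[r] = 1.9824, γ^t·E[r] = 1.053507, running G = 9.860810
t=7: π = [0.1877, 0.1363, 0.1893, 0.1877, 0.1240, 0.1749], E[r] = 1.9823, γ^t·E[r] = 0.948142, running G = 10.808952
t=8: π = [0.1878, 0.1363, 0.1893, 0.1878, 0.1240, 0.1749], E[r] = 1.9823, γ^t·E[r] = 0.853324, running G = 11.662276

G = 11.6623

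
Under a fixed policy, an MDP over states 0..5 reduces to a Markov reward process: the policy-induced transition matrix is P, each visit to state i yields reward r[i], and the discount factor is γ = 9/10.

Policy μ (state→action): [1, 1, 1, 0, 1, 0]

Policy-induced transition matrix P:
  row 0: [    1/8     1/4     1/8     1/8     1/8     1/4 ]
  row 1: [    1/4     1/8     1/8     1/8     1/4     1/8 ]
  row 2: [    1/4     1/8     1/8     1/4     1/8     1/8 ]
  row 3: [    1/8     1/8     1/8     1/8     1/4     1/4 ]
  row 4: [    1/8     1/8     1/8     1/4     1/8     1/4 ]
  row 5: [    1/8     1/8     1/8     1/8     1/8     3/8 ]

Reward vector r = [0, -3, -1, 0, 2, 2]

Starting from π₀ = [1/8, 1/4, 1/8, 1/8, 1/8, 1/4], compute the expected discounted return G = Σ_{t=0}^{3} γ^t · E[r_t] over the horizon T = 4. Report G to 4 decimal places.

G = 0.5088

t=0: π = [0.1250, 0.2500, 0.1250, 0.1250, 0.1250, 0.2500], E[r] = -0.1250, γ^t·E[r] = -0.125000, running G = -0.125000
t=1: π = [0.1719, 0.1406, 0.1250, 0.1563, 0.1719, 0.2344], E[r] = 0.2656, γ^t·E[r] = 0.239063, running G = 0.114063
t=2: π = [0.1582, 0.1465, 0.1250, 0.1621, 0.1621, 0.2461], E[r] = 0.2520, γ^t·E[r] = 0.204082, running G = 0.318145
t=3: π = [0.1589, 0.1448, 0.1250, 0.1609, 0.1636, 0.2468], E[r] = 0.2615, γ^t·E[r] = 0.190615, running G = 0.508760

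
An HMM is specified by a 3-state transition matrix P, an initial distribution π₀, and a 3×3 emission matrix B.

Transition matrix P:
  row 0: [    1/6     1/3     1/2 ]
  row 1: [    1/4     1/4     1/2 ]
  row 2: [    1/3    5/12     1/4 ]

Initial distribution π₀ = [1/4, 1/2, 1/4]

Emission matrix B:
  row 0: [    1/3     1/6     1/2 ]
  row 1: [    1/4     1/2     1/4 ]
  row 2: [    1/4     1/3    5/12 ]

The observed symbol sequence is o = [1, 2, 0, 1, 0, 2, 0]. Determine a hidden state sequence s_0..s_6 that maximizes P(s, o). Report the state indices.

t=0: δ = [4.167e-02, 2.500e-01, 8.333e-02]  (obs o_0=1)
t=1: δ = [3.125e-02, 1.562e-02, 5.208e-02]  ψ = [1, 1, 1]  (obs o_1=2)
t=2: δ = [5.787e-03, 5.425e-03, 3.906e-03]  ψ = [2, 2, 0]  (obs o_2=0)
t=3: δ = [2.261e-04, 9.645e-04, 9.645e-04]  ψ = [1, 0, 0]  (obs o_3=1)
t=4: δ = [1.072e-04, 1.005e-04, 1.206e-04]  ψ = [2, 2, 1]  (obs o_4=0)
t=5: δ = [2.009e-05, 1.256e-05, 2.233e-05]  ψ = [2, 2, 0]  (obs o_5=2)
t=6: δ = [2.481e-06, 2.326e-06, 2.512e-06]  ψ = [2, 2, 0]  (obs o_6=0)
backtrack: best end state = 2; path = [1, 2, 0, 1, 2, 0, 2]

path = [1, 2, 0, 1, 2, 0, 2]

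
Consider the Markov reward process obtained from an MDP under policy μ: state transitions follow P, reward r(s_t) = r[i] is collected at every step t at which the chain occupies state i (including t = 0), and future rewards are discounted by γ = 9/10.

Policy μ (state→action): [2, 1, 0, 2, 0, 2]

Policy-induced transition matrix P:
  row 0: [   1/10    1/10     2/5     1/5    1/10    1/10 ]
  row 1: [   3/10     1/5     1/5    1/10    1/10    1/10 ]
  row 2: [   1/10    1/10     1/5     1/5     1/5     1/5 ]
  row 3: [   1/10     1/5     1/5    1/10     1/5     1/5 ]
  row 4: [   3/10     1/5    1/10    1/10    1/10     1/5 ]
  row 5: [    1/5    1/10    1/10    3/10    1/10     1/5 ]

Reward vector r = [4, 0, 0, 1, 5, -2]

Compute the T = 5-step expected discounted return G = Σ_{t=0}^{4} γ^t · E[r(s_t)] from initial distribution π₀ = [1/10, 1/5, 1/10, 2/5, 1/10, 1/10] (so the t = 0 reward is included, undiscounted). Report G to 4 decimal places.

t=0: π = [0.1000, 0.2000, 0.1000, 0.4000, 0.1000, 0.1000], E[r] = 1.1000, γ^t·E[r] = 1.100000, running G = 1.100000
t=1: π = [0.1700, 0.1700, 0.2000, 0.1400, 0.1500, 0.1700], E[r] = 1.2300, γ^t·E[r] = 1.107000, running G = 2.207000
t=2: π = [0.1810, 0.1460, 0.2020, 0.1710, 0.1340, 0.1660], E[r] = 1.2330, γ^t·E[r] = 0.998730, running G = 3.205730
t=3: π = [0.1726, 0.1451, 0.2062, 0.1715, 0.1373, 0.1673], E[r] = 1.2138, γ^t·E[r] = 0.884860, running G = 4.090590
t=4: π = [0.1732, 0.1454, 0.2041, 0.1713, 0.1378, 0.1682], E[r] = 1.2166, γ^t·E[r] = 0.798192, running G = 4.888782

G = 4.8888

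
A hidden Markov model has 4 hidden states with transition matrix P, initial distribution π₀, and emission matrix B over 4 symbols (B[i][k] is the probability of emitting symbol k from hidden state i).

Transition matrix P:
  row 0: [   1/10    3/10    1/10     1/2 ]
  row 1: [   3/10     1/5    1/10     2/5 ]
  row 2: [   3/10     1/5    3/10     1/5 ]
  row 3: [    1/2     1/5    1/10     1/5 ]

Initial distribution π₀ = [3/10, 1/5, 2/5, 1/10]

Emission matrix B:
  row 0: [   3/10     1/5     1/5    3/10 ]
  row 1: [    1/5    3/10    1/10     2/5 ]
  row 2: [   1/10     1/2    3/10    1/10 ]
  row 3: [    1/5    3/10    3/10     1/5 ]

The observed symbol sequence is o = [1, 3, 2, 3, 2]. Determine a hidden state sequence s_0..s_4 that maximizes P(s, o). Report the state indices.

t=0: δ = [6.000e-02, 6.000e-02, 2.000e-01, 3.000e-02]  (obs o_0=1)
t=1: δ = [1.800e-02, 1.600e-02, 6.000e-03, 8.000e-03]  ψ = [2, 2, 2, 2]  (obs o_1=3)
t=2: δ = [9.600e-04, 5.400e-04, 5.400e-04, 2.700e-03]  ψ = [1, 0, 0, 0]  (obs o_2=2)
t=3: δ = [4.050e-04, 2.160e-04, 2.700e-05, 1.080e-04]  ψ = [3, 3, 3, 3]  (obs o_3=3)
t=4: δ = [1.296e-05, 1.215e-05, 1.215e-05, 6.075e-05]  ψ = [1, 0, 0, 0]  (obs o_4=2)
backtrack: best end state = 3; path = [2, 0, 3, 0, 3]

path = [2, 0, 3, 0, 3]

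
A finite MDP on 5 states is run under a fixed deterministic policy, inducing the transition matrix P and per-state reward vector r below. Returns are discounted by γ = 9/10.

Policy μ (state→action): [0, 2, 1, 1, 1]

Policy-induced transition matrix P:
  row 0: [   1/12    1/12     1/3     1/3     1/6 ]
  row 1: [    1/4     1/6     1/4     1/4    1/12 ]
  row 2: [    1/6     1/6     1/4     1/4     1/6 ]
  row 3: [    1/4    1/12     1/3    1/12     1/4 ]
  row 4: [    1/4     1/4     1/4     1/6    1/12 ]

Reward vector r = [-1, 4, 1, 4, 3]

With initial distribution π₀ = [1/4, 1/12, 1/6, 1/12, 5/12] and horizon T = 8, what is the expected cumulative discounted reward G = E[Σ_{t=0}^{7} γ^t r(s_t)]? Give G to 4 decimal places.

G = 11.3454

t=0: π = [0.2500, 0.0833, 0.1667, 0.0833, 0.4167], E[r] = 1.8333, γ^t·E[r] = 1.833333, running G = 1.833333
t=1: π = [0.1944, 0.1736, 0.2778, 0.2222, 0.1319], E[r] = 2.0625, γ^t·E[r] = 1.856250, running G = 3.689583
t=2: π = [0.1944, 0.1429, 0.2847, 0.2182, 0.1597], E[r] = 2.0139, γ^t·E[r] = 1.631250, running G = 5.320833
t=3: π = [0.1939, 0.1456, 0.2844, 0.2165, 0.1596], E[r] = 2.0179, γ^t·E[r] = 1.471043, running G = 6.791876
t=4: π = [0.1940, 0.1458, 0.2842, 0.2168, 0.1593], E[r] = 2.0182, γ^t·E[r] = 1.324123, running G = 8.116000
t=5: π = [0.1940, 0.1457, 0.2842, 0.2168, 0.1593], E[r] = 2.0181, γ^t·E[r] = 1.191654, running G = 9.307654
t=6: π = [0.1940, 0.1457, 0.2842, 0.2168, 0.1593], E[r] = 2.0181, γ^t·E[r] = 1.072492, running G = 10.380146
t=7: π = [0.1940, 0.1457, 0.2842, 0.2168, 0.1593], E[r] = 2.0181, γ^t·E[r] = 0.965243, running G = 11.345389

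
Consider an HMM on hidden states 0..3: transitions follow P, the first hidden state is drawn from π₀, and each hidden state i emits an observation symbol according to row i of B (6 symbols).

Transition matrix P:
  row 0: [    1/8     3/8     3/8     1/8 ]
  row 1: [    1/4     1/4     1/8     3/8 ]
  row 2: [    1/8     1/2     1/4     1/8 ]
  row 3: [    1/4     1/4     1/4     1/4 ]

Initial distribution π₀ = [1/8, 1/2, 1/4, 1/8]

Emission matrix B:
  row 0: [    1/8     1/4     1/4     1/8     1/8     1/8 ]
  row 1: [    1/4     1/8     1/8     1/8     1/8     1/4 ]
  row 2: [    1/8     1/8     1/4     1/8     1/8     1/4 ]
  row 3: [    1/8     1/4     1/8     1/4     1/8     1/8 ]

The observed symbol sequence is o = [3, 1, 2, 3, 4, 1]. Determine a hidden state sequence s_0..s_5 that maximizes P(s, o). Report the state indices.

t=0: δ = [1.562e-02, 6.250e-02, 3.125e-02, 3.125e-02]  (obs o_0=3)
t=1: δ = [3.906e-03, 1.953e-03, 9.766e-04, 5.859e-03]  ψ = [1, 1, 1, 1]  (obs o_1=1)
t=2: δ = [3.662e-04, 1.831e-04, 3.662e-04, 1.831e-04]  ψ = [3, 0, 0, 3]  (obs o_2=2)
t=3: δ = [5.722e-06, 2.289e-05, 1.717e-05, 1.717e-05]  ψ = [0, 2, 0, 1]  (obs o_3=3)
t=4: δ = [7.153e-07, 1.073e-06, 5.364e-07, 1.073e-06]  ψ = [1, 2, 2, 1]  (obs o_4=4)
t=5: δ = [6.706e-08, 3.353e-08, 3.353e-08, 1.006e-07]  ψ = [1, 0, 0, 1]  (obs o_5=1)
backtrack: best end state = 3; path = [1, 3, 0, 2, 1, 3]

path = [1, 3, 0, 2, 1, 3]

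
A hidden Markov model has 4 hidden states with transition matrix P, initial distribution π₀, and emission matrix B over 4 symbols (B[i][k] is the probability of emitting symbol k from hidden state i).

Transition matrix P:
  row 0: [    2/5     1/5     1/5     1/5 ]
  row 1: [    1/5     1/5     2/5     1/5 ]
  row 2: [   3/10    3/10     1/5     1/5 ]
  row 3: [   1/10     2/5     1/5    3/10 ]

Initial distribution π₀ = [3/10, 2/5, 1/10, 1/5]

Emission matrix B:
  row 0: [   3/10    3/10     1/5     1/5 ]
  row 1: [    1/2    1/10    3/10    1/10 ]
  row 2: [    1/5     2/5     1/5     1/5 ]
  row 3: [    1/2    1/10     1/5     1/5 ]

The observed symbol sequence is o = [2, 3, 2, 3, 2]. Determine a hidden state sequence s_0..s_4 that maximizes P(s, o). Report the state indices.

t=0: δ = [6.000e-02, 1.200e-01, 2.000e-02, 4.000e-02]  (obs o_0=2)
t=1: δ = [4.800e-03, 2.400e-03, 9.600e-03, 4.800e-03]  ψ = [0, 1, 1, 1]  (obs o_1=3)
t=2: δ = [5.760e-04, 8.640e-04, 3.840e-04, 3.840e-04]  ψ = [2, 2, 2, 2]  (obs o_2=2)
t=3: δ = [4.608e-05, 1.728e-05, 6.912e-05, 3.456e-05]  ψ = [0, 1, 1, 1]  (obs o_3=3)
t=4: δ = [4.147e-06, 6.221e-06, 2.765e-06, 2.765e-06]  ψ = [2, 2, 2, 2]  (obs o_4=2)
backtrack: best end state = 1; path = [1, 2, 1, 2, 1]

path = [1, 2, 1, 2, 1]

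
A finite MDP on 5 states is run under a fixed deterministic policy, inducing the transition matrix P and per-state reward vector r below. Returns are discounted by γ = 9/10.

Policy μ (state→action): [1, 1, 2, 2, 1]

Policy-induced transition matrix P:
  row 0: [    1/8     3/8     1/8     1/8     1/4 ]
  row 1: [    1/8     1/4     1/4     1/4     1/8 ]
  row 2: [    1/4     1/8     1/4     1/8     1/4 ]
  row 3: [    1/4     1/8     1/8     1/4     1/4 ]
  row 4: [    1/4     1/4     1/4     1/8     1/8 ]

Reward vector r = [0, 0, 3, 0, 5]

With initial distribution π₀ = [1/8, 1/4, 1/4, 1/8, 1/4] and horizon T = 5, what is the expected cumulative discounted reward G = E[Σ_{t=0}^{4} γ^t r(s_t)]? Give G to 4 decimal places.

G = 6.9440

t=0: π = [0.1250, 0.2500, 0.2500, 0.1250, 0.2500], E[r] = 2.0000, γ^t·E[r] = 2.000000, running G = 2.000000
t=1: π = [0.2031, 0.2188, 0.2188, 0.1719, 0.1875], E[r] = 1.5938, γ^t·E[r] = 1.434375, running G = 3.434375
t=2: π = [0.1973, 0.2266, 0.2031, 0.1738, 0.1992], E[r] = 1.6055, γ^t·E[r] = 1.300430, running G = 4.734805
t=3: π = [0.1970, 0.2275, 0.2036, 0.1750, 0.1968], E[r] = 1.5947, γ^t·E[r] = 1.162556, running G = 5.897360
t=4: π = [0.1969, 0.2273, 0.2035, 0.1753, 0.1970], E[r] = 1.5953, γ^t·E[r] = 1.046661, running G = 6.944021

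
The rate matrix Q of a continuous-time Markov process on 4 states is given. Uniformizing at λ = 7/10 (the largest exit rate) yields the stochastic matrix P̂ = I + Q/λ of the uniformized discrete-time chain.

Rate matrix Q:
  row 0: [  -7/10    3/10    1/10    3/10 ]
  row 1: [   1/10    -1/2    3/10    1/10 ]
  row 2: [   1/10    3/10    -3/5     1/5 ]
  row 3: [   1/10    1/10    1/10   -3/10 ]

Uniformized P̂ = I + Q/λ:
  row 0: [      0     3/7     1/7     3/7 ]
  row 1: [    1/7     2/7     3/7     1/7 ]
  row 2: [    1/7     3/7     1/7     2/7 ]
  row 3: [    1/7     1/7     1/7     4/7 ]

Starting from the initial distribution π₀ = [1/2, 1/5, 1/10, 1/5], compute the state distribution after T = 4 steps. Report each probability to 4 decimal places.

π = [0.1252, 0.2822, 0.2252, 0.3675]

t=0: π = [0.5000, 0.2000, 0.1000, 0.2000]
t=1: π = [0.0714, 0.3429, 0.2000, 0.3857]
t=2: π = [0.1327, 0.2694, 0.2408, 0.3571]
t=3: π = [0.1239, 0.2880, 0.2198, 0.3682]
t=4: π = [0.1252, 0.2822, 0.2252, 0.3675]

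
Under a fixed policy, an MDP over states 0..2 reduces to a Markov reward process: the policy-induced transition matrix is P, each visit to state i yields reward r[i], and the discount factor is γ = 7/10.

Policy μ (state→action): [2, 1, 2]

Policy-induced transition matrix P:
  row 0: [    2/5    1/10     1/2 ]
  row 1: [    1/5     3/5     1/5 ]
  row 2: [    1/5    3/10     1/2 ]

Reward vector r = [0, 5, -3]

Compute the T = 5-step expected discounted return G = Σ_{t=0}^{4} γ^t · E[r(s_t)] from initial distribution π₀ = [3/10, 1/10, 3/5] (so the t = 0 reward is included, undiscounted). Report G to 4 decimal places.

t=0: π = [0.3000, 0.1000, 0.6000], E[r] = -1.3000, γ^t·E[r] = -1.300000, running G = -1.300000
t=1: π = [0.2600, 0.2700, 0.4700], E[r] = -0.0600, γ^t·E[r] = -0.042000, running G = -1.342000
t=2: π = [0.2520, 0.3290, 0.4190], E[r] = 0.3880, γ^t·E[r] = 0.190120, running G = -1.151880
t=3: π = [0.2504, 0.3483, 0.4013], E[r] = 0.5376, γ^t·E[r] = 0.184397, running G = -0.967483
t=4: π = [0.2501, 0.3544, 0.3955], E[r] = 0.5855, γ^t·E[r] = 0.140583, running G = -0.826900

G = -0.8269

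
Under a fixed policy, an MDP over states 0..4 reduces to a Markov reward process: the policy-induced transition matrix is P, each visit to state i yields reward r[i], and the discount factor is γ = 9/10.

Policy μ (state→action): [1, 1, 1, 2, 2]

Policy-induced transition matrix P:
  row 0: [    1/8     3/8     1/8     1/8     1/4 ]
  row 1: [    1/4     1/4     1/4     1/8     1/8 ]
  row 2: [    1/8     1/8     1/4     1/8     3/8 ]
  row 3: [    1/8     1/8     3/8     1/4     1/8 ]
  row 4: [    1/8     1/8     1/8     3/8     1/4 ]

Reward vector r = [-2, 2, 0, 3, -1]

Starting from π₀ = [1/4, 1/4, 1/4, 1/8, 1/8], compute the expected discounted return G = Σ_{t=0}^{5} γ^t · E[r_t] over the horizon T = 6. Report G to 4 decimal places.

t=0: π = [0.2500, 0.2500, 0.2500, 0.1250, 0.1250], E[r] = 0.2500, γ^t·E[r] = 0.250000, running G = 0.250000
t=1: π = [0.1563, 0.2188, 0.2188, 0.1719, 0.2344], E[r] = 0.4063, γ^t·E[r] = 0.365625, running G = 0.615625
t=2: π = [0.1523, 0.1914, 0.2227, 0.2051, 0.2285], E[r] = 0.4648, γ^t·E[r] = 0.376523, running G = 0.992148
t=3: π = [0.1489, 0.1870, 0.2280, 0.2078, 0.2283], E[r] = 0.4712, γ^t·E[r] = 0.343499, running G = 1.335647
t=4: π = [0.1484, 0.1856, 0.2288, 0.2080, 0.2292], E[r] = 0.4694, γ^t·E[r] = 0.307987, running G = 1.643634
t=5: π = [0.1482, 0.1853, 0.2288, 0.2083, 0.2294], E[r] = 0.4697, γ^t·E[r] = 0.277337, running G = 1.920972

G = 1.9210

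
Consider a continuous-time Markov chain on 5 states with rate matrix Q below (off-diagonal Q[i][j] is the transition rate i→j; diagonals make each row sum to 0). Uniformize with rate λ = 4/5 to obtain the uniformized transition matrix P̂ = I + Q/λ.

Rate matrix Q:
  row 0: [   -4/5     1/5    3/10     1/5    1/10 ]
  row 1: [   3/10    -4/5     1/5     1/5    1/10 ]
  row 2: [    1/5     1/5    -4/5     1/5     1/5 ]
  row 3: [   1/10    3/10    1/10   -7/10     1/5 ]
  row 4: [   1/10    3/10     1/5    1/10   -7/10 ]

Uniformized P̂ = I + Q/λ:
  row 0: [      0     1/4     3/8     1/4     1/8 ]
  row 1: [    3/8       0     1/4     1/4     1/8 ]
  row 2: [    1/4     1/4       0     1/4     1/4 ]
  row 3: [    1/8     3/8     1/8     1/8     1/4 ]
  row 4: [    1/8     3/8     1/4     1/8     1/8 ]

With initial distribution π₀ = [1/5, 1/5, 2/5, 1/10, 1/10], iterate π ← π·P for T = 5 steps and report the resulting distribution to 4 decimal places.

t=0: π = [0.2000, 0.2000, 0.4000, 0.1000, 0.1000]
t=1: π = [0.2000, 0.2250, 0.1625, 0.2250, 0.1875]
t=2: π = [0.1766, 0.2453, 0.2063, 0.1984, 0.1734]
t=3: π = [0.1900, 0.2352, 0.1957, 0.2035, 0.1756]
t=4: π = [0.1845, 0.2386, 0.1994, 0.2026, 0.1749]
t=5: π = [0.1865, 0.2375, 0.1979, 0.2028, 0.1753]

π = [0.1865, 0.2375, 0.1979, 0.2028, 0.1753]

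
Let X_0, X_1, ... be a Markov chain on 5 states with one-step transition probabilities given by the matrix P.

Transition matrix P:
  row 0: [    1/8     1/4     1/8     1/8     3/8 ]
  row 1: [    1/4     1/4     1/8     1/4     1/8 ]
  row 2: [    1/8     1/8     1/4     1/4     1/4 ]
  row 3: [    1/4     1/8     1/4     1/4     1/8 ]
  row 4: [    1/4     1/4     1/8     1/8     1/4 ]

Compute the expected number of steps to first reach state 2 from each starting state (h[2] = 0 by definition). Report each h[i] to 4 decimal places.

h = [6.8060, 6.6866, 0.0000, 5.8507, 6.8060]

First-step conditioning: h[2] = 0; for i ≠ 2, h[i] = 1 + Σ_k P[i][k]·h[k].
  h[0] = 1 + 1/8·h[0] + 1/4·h[1] + 1/8·h[3] + 3/8·h[4]
  h[1] = 1 + 1/4·h[0] + 1/4·h[1] + 1/4·h[3] + 1/8·h[4]
  h[3] = 1 + 1/4·h[0] + 1/8·h[1] + 1/4·h[3] + 1/8·h[4]
  h[4] = 1 + 1/4·h[0] + 1/4·h[1] + 1/8·h[3] + 1/4·h[4]
Solving the 4×4 linear system over states ≠ 2 gives exactly h = [456/67, 448/67, 0, 392/67, 456/67] (h[2] = 0 is the target).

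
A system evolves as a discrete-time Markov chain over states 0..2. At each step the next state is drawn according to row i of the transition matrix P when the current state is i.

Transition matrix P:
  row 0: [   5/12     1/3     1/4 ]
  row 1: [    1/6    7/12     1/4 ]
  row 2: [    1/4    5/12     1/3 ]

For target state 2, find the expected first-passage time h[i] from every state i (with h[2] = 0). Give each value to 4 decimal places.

h = [4.0000, 4.0000, 0.0000]

First-step conditioning: h[2] = 0; for i ≠ 2, h[i] = 1 + Σ_k P[i][k]·h[k].
  h[0] = 1 + 5/12·h[0] + 1/3·h[1]
  h[1] = 1 + 1/6·h[0] + 7/12·h[1]
Solving the 2×2 linear system over states ≠ 2 gives exactly h = [4, 4, 0] (h[2] = 0 is the target).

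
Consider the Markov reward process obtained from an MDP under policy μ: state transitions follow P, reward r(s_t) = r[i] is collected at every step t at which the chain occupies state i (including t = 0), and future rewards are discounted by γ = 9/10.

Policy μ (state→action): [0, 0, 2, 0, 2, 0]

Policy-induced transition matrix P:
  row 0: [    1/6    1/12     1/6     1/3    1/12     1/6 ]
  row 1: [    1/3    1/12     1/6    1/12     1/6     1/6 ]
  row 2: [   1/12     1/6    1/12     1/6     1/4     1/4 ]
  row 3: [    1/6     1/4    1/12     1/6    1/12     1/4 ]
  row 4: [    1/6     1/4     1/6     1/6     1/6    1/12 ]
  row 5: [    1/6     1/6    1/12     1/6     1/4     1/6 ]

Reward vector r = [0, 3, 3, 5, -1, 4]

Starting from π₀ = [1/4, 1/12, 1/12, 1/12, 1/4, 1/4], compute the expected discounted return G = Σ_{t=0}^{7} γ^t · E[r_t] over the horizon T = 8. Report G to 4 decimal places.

G = 12.7203

t=0: π = [0.2500, 0.0833, 0.0833, 0.0833, 0.2500, 0.2500], E[r] = 1.6667, γ^t·E[r] = 1.666667, running G = 1.666667
t=1: π = [0.1736, 0.1667, 0.1319, 0.2014, 0.1667, 0.1597], E[r] = 2.3750, γ^t·E[r] = 2.137500, running G = 3.804167
t=2: π = [0.1834, 0.1690, 0.1256, 0.1817, 0.1597, 0.1806], E[r] = 2.3547, γ^t·E[r] = 1.907344, running G = 5.711510
t=3: π = [0.1844, 0.1658, 0.1260, 0.1832, 0.1617, 0.1790], E[r] = 2.3452, γ^t·E[r] = 1.709648, running G = 7.421159
t=4: π = [0.1838, 0.1662, 0.1260, 0.1836, 0.1615, 0.1790], E[r] = 2.3489, γ^t·E[r] = 1.541130, running G = 8.962289
t=5: π = [0.1839, 0.1663, 0.1260, 0.1834, 0.1615, 0.1790], E[r] = 2.3484, γ^t·E[r] = 1.386722, running G = 10.349011
t=6: π = [0.1839, 0.1662, 0.1260, 0.1835, 0.1615, 0.1790], E[r] = 2.3484, γ^t·E[r] = 1.248032, running G = 11.597043
t=7: π = [0.1839, 0.1662, 0.1260, 0.1835, 0.1615, 0.1790], E[r] = 2.3484, γ^t·E[r] = 1.123241, running G = 12.720284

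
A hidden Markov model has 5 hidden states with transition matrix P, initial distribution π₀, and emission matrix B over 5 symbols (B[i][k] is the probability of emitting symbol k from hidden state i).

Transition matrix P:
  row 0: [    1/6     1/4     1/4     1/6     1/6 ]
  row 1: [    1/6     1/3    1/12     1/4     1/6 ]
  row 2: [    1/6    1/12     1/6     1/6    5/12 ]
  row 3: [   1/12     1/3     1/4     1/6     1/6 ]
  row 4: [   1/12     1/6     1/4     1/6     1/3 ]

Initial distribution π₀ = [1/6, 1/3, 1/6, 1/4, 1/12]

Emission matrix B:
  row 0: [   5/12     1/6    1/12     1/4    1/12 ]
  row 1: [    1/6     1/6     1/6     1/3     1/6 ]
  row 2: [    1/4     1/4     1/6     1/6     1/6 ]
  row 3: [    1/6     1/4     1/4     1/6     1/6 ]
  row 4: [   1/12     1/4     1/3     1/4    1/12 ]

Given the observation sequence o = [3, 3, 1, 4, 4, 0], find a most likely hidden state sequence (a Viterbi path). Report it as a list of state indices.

path = [1, 1, 3, 1, 1, 0]

t=0: δ = [4.167e-02, 1.111e-01, 2.778e-02, 4.167e-02, 2.083e-02]  (obs o_0=3)
t=1: δ = [4.630e-03, 1.235e-02, 1.736e-03, 4.630e-03, 4.630e-03]  ψ = [1, 1, 0, 1, 1]  (obs o_1=3)
t=2: δ = [3.429e-04, 6.859e-04, 2.894e-04, 7.716e-04, 5.144e-04]  ψ = [1, 1, 0, 1, 1]  (obs o_2=1)
t=3: δ = [9.526e-06, 4.287e-05, 3.215e-05, 2.858e-05, 1.429e-05]  ψ = [1, 3, 3, 1, 4]  (obs o_3=4)
t=4: δ = [5.954e-07, 2.381e-06, 1.191e-06, 1.786e-06, 1.116e-06]  ψ = [1, 1, 3, 1, 2]  (obs o_4=4)
t=5: δ = [1.654e-07, 1.323e-07, 1.116e-07, 9.923e-08, 4.135e-08]  ψ = [1, 1, 3, 1, 2]  (obs o_5=0)
backtrack: best end state = 0; path = [1, 1, 3, 1, 1, 0]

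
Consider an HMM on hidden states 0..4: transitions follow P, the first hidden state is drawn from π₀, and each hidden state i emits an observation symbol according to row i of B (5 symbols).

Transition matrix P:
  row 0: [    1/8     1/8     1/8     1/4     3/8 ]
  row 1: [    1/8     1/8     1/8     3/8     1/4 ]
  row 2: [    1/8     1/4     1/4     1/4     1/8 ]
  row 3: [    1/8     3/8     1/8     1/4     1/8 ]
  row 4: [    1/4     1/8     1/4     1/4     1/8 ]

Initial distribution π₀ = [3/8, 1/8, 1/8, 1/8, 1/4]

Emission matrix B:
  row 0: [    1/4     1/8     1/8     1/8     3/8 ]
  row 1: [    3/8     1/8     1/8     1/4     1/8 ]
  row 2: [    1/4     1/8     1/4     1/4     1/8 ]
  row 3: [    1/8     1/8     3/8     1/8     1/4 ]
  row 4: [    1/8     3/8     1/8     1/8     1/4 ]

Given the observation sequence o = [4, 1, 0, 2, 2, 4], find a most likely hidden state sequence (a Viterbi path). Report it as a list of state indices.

t=0: δ = [1.406e-01, 1.562e-02, 1.562e-02, 3.125e-02, 6.250e-02]  (obs o_0=4)
t=1: δ = [2.197e-03, 2.197e-03, 2.197e-03, 4.395e-03, 1.978e-02]  ψ = [0, 0, 0, 0, 0]  (obs o_1=1)
t=2: δ = [1.236e-03, 9.270e-04, 1.236e-03, 6.180e-04, 3.090e-04]  ψ = [4, 4, 4, 4, 4]  (obs o_2=0)
t=3: δ = [1.931e-05, 3.862e-05, 7.725e-05, 1.304e-04, 5.794e-05]  ψ = [0, 2, 2, 1, 0]  (obs o_3=2)
t=4: δ = [2.037e-06, 6.110e-06, 4.828e-06, 1.222e-05, 2.037e-06]  ψ = [3, 3, 2, 3, 3]  (obs o_4=2)
t=5: δ = [5.729e-07, 5.729e-07, 1.910e-07, 7.638e-07, 3.819e-07]  ψ = [3, 3, 3, 3, 1]  (obs o_5=4)
backtrack: best end state = 3; path = [0, 4, 1, 3, 3, 3]

path = [0, 4, 1, 3, 3, 3]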